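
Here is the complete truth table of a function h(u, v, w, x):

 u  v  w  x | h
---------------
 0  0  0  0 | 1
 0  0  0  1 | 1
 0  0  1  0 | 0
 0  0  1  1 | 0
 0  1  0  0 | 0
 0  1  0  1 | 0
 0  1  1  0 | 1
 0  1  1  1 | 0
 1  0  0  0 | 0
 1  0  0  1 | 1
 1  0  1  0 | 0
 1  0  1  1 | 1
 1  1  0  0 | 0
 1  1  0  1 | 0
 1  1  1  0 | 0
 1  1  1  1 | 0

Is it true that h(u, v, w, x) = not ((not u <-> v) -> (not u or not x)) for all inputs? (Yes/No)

Check the formula against h row by row:
  u=0, v=0, w=0, x=0: formula gives 0, but h = 1 ✗
A single disagreement suffices: at (0,0,0,0) they differ, so the formula does not compute h.

No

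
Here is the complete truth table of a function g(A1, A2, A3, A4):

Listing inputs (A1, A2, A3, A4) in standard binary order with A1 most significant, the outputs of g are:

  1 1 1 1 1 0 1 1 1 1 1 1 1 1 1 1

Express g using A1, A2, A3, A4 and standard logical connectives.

Only row (0,1,0,1) gives 0. So g is 1 everywhere except there — the complement of the minterm ¬A1·A2·¬A3·A4.

g(A1, A2, A3, A4) = NOT (((NOT A1 AND A2) AND NOT A3) AND A4)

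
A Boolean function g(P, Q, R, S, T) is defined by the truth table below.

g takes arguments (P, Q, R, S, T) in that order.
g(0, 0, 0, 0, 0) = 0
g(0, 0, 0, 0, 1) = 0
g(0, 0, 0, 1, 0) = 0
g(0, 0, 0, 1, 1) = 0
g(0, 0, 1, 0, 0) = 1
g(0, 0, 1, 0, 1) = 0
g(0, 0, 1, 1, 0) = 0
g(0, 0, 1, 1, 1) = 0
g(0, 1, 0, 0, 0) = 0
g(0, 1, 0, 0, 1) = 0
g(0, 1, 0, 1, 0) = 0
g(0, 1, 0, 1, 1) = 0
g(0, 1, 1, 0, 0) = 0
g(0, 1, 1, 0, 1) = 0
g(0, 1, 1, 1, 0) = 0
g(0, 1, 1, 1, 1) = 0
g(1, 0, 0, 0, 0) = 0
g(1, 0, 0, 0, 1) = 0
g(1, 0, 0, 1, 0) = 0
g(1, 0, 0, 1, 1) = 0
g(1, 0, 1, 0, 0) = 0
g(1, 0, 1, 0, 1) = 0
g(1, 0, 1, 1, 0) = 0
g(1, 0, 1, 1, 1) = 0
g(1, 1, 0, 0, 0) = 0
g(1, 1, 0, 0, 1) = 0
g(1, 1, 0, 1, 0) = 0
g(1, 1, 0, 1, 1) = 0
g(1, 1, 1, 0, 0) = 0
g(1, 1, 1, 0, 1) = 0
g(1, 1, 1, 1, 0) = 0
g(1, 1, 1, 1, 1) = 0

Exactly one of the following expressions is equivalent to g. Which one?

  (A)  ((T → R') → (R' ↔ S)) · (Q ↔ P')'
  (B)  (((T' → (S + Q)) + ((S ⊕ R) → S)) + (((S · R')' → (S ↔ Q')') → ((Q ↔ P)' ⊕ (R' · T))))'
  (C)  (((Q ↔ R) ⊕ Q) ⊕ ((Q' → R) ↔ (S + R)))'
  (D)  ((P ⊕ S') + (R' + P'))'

B

(A): at (0,0,0,1,0) it gives 1, but g = 0 — eliminated.
(C): at (0,0,0,0,0) it gives 1, but g = 0 — eliminated.
(D): at (0,0,1,0,0) it gives 0, but g = 1 — eliminated.
(B) is the remaining candidate, and it agrees with g on all 32 inputs.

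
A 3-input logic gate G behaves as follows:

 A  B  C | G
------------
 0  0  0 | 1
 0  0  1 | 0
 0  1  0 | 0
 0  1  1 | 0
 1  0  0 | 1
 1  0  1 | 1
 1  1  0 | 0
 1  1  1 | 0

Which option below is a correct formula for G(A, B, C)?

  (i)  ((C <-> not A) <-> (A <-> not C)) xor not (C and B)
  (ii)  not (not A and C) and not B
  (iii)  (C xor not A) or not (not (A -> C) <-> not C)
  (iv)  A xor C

(i): at (0,0,0) it gives 0, but G = 1 — eliminated.
(iii): at (0,1,0) it gives 1, but G = 0 — eliminated.
(iv): at (0,0,0) it gives 0, but G = 1 — eliminated.
(ii) is the remaining candidate, and it agrees with G on all 8 inputs.

ii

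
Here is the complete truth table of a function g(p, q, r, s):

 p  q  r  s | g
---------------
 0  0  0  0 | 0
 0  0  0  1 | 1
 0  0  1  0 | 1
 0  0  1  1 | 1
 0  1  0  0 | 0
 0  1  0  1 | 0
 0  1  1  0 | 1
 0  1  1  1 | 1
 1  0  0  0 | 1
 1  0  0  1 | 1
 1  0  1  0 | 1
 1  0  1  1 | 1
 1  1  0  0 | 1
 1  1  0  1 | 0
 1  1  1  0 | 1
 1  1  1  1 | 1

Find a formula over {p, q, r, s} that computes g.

The 0-rows are (0,0,0,0), (0,1,0,0), (0,1,0,1), (1,1,0,1). Take each as a conjunction (¬p·¬q·¬r·¬s, ¬p·q·¬r·¬s, ¬p·q·¬r·s, p·q·¬r·s), form their disjunction, and complement — that gives a formula that is 1 everywhere g is.

g(p, q, r, s) = NOT ((((((NOT p AND NOT q) AND NOT r) AND NOT s) OR (((NOT p AND q) AND NOT r) AND NOT s)) OR (((NOT p AND q) AND NOT r) AND s)) OR (((p AND q) AND NOT r) AND s))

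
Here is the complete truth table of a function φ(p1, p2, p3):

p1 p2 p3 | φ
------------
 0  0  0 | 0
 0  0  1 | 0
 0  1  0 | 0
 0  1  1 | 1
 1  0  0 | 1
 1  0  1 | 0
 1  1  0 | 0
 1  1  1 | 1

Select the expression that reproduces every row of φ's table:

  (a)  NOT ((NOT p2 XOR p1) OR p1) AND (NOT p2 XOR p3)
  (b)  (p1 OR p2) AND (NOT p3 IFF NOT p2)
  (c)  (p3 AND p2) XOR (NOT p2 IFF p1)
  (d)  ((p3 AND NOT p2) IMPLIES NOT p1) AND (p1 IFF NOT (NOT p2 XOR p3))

(a) fails at (1,0,0): the formula yields 0, φ is 1.
(c) fails at (0,1,0): the formula yields 1, φ is 0.
(d) fails at (0,0,0): the formula yields 1, φ is 0.
That leaves (b). Evaluating it on every row reproduces the table of φ exactly.

b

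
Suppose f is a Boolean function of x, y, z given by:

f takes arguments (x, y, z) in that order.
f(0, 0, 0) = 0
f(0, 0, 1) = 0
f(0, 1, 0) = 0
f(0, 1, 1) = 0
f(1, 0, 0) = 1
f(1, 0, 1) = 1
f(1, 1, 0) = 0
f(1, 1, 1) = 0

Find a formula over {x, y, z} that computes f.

f(x, y, z) = ((x AND NOT y) AND NOT z) OR ((x AND NOT y) AND z)

The 1-rows are (1,0,0), (1,0,1). Each contributes one minterm — x·¬y·¬z; x·¬y·z — and their disjunction is a sum-of-products form of f.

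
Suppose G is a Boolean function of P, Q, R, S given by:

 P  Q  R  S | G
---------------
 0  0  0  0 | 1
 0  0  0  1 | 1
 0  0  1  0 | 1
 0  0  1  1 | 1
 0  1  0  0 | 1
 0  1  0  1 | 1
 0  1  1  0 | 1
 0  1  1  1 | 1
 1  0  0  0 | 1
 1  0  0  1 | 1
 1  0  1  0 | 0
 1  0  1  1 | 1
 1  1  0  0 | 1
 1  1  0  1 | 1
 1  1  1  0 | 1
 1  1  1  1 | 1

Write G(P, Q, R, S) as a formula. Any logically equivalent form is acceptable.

Only row (1,0,1,0) gives 0. So G is 1 everywhere except there — the complement of the minterm P·¬Q·R·¬S.

G(P, Q, R, S) = ~(((P & ~Q) & R) & ~S)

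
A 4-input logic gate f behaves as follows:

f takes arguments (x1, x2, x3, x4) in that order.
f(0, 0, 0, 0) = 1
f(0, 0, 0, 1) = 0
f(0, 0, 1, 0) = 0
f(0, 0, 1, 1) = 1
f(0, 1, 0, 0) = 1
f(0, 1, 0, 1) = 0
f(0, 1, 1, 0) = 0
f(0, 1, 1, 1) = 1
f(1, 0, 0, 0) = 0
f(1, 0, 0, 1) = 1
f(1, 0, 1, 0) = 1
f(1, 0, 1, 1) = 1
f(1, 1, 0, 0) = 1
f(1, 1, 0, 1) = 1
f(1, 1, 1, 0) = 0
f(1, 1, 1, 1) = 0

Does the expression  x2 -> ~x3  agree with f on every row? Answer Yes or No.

No

Test each input against both f and the formula:
  x1=0, x2=0, x3=0, x4=0: formula gives 1, f = 1 ✓
  x1=0, x2=0, x3=0, x4=1: formula gives 1, but f = 0 ✗
Row (0,0,0,1) is a counterexample, so the formula is not equivalent to f.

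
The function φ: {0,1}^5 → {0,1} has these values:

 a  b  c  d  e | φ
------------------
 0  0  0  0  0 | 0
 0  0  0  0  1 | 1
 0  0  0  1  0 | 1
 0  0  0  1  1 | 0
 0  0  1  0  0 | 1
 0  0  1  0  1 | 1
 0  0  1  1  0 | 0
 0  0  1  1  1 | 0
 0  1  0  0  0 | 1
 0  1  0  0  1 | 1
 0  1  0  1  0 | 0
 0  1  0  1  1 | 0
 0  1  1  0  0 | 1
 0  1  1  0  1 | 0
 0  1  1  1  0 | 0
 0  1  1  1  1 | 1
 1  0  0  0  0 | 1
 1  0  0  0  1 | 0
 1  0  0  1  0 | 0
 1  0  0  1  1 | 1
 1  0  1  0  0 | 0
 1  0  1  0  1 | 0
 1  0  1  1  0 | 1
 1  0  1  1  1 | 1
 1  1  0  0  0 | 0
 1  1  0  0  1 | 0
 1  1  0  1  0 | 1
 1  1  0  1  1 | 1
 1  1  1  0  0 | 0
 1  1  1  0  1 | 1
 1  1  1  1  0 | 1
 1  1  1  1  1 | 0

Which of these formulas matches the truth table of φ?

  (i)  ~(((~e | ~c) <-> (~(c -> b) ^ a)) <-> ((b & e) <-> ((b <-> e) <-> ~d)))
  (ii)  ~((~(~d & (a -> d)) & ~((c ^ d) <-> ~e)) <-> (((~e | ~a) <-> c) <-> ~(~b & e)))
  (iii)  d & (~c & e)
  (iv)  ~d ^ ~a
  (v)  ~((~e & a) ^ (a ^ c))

(ii) fails at (0,0,0,1,0): the formula yields 0, φ is 1.
(iii) fails at (0,0,0,0,1): the formula yields 0, φ is 1.
(iv) fails at (0,0,0,0,1): the formula yields 0, φ is 1.
(v) fails at (0,0,0,0,0): the formula yields 1, φ is 0.
(i) is the remaining candidate, and it agrees with φ on all 32 inputs.

i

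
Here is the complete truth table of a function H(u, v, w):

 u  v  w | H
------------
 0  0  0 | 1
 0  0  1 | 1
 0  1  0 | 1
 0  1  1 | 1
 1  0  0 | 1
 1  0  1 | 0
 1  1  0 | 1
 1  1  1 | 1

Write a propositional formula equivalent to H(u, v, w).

Only row (1,0,1) gives 0. So H is 1 everywhere except there — the complement of the minterm u·¬v·w.

H(u, v, w) = not ((u and not v) and w)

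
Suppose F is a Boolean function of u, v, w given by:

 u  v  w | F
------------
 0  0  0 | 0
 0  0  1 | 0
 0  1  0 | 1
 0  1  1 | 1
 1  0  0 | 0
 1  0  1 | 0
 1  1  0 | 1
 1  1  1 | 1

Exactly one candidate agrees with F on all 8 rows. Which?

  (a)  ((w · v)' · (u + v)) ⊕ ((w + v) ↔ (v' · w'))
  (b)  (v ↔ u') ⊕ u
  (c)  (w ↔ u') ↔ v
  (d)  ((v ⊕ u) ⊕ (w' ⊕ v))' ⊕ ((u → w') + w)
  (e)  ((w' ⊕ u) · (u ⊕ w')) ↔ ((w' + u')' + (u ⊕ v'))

b

(a) disagrees with F on (0,1,1) (formula → 0, table → 1); rule it out.
(c) disagrees with F on (0,0,0) (formula → 1, table → 0); rule it out.
(d) disagrees with F on (0,0,0) (formula → 1, table → 0); rule it out.
(e) disagrees with F on (0,0,0) (formula → 1, table → 0); rule it out.
Only (b) survives; checking it on all 8 rows confirms it matches F.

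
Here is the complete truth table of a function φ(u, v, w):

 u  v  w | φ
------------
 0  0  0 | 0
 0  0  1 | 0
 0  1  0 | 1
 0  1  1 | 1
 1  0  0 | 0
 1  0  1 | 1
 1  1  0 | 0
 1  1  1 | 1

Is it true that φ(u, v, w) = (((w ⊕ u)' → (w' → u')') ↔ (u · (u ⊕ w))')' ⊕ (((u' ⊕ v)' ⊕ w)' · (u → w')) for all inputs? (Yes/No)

Evaluate (((w ⊕ u)' → (w' → u')') ↔ (u · (u ⊕ w))')' ⊕ (((u' ⊕ v)' ⊕ w)' · (u → w')) on each row and compare to φ:
  u=0, v=0, w=0: formula gives 0, φ = 0 ✓
  u=0, v=0, w=1: formula gives 0, φ = 0 ✓
  u=0, v=1, w=0: formula gives 1, φ = 1 ✓
  u=0, v=1, w=1: formula gives 1, φ = 1 ✓
  u=1, v=0, w=0: formula gives 1, but φ = 0 ✗
A single disagreement suffices: at (1,0,0) they differ, so the formula does not compute φ.

No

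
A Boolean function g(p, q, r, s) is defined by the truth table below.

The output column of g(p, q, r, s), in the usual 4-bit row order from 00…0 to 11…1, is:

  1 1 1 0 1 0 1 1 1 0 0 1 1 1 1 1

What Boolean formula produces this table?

g(p, q, r, s) = ¬((((((¬p ∧ ¬q) ∧ r) ∧ s) ∨ (((¬p ∧ q) ∧ ¬r) ∧ s)) ∨ (((p ∧ ¬q) ∧ ¬r) ∧ s)) ∨ (((p ∧ ¬q) ∧ r) ∧ ¬s))

g is 0 on only 4 rows — (0,0,1,1), (0,1,0,1), (1,0,0,1), (1,0,1,0). Writing each as a minterm (¬p·¬q·r·s, ¬p·q·¬r·s, p·¬q·¬r·s, p·¬q·r·¬s) and OR-ing them characterizes exactly where g=0, so g is the negation of that disjunction.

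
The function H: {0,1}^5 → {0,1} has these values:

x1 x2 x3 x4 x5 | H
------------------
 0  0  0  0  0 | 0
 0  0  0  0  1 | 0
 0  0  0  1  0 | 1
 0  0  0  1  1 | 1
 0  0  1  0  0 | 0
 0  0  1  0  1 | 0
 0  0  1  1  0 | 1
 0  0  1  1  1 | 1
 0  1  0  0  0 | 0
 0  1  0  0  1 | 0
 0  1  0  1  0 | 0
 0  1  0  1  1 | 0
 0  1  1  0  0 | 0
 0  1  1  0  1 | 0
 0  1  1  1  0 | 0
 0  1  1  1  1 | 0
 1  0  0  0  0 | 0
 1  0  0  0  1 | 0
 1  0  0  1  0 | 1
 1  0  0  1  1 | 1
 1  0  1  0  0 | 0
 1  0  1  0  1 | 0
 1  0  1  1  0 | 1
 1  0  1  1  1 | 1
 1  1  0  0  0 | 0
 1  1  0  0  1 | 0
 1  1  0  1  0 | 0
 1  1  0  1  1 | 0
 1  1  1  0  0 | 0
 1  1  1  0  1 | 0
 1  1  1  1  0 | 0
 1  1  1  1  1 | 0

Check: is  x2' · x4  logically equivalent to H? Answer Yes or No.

Check the formula against H row by row:
  x1=0, x2=0, x3=0, x4=0, x5=0: formula gives 0, H = 0 ✓
  x1=0, x2=0, x3=0, x4=0, x5=1: formula gives 0, H = 0 ✓
  x1=0, x2=0, x3=0, x4=1, x5=0: formula gives 1, H = 1 ✓
  x1=0, x2=0, x3=0, x4=1, x5=1: formula gives 1, H = 1 ✓
  … (the remaining 28 rows also agree.)
All 32 rows match — the expression computes H exactly.

Yes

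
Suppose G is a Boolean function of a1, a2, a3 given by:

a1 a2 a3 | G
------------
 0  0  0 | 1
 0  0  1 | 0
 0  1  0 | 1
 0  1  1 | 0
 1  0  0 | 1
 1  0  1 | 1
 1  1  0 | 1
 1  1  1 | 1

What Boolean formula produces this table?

G(a1, a2, a3) = not (((not a1 and not a2) and a3) or ((not a1 and a2) and a3))

There are just 2 zero rows: (0,0,1), (0,1,1). Their minterms are ¬a1·¬a2·a3, ¬a1·a2·a3; the OR of those covers precisely the 0-outputs, and negating it yields G.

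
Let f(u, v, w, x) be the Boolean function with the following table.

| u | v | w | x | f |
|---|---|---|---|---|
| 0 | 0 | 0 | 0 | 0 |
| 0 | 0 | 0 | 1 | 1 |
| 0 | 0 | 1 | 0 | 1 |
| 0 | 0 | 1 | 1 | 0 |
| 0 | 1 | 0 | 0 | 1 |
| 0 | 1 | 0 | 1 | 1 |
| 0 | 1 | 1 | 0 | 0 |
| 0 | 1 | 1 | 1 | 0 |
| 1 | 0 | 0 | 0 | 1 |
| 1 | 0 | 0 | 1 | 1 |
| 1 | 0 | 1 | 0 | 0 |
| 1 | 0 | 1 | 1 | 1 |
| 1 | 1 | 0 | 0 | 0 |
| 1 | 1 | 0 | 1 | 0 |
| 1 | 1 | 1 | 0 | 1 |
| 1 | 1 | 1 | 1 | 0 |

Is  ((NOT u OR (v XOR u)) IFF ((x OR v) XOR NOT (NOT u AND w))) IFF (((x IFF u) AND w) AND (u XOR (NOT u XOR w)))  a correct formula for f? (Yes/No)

Test each input against both f and the formula:
  u=0, v=0, w=0, x=0: formula gives 0, f = 0 ✓
  u=0, v=0, w=0, x=1: formula gives 1, f = 1 ✓
  u=0, v=0, w=1, x=0: formula gives 1, f = 1 ✓
  u=0, v=0, w=1, x=1: formula gives 0, f = 0 ✓
  …
  u=1, v=0, w=0, x=0: formula gives 0, but f = 1 ✗
A single disagreement suffices: at (1,0,0,0) they differ, so the formula does not compute f.

No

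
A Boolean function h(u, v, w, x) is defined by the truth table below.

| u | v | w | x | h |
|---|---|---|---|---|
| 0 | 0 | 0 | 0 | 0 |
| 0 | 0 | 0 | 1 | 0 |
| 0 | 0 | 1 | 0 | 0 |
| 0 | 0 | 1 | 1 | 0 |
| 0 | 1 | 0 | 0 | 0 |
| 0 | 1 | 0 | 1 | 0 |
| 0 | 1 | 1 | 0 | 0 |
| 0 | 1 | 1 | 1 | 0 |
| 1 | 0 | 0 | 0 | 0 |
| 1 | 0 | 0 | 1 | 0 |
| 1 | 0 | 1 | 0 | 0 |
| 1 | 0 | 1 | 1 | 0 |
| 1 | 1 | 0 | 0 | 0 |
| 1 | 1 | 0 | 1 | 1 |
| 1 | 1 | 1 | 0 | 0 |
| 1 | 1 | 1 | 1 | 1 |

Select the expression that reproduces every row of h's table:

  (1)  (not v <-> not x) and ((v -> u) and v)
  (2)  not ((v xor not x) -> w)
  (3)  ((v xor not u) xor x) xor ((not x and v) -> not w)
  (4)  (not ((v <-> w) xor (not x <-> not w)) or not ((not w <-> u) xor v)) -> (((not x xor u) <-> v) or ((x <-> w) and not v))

1

(2): at (0,0,0,0) it gives 1, but h = 0 — eliminated.
(3): at (0,0,0,1) it gives 1, but h = 0 — eliminated.
(4): at (0,0,0,0) it gives 1, but h = 0 — eliminated.
Only (1) survives; checking it on all 16 rows confirms it matches h.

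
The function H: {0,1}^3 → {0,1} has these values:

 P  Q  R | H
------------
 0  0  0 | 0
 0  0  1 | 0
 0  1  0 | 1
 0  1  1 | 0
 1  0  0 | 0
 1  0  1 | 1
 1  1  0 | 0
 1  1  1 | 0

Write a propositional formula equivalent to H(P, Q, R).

H(P, Q, R) = ((P' · Q) · R') + ((P · Q') · R)

The 1-rows are (0,1,0), (1,0,1). Each contributes one minterm — ¬P·Q·¬R; P·¬Q·R — and their disjunction is a sum-of-products form of H.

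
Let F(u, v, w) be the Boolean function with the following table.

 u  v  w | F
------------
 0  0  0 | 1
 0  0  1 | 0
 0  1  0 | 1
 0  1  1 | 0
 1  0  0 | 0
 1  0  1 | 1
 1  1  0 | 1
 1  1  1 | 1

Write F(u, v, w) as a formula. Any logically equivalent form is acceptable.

There are just 3 zero rows: (0,0,1), (0,1,1), (1,0,0). Their minterms are ¬u·¬v·w, ¬u·v·w, u·¬v·¬w; the OR of those covers precisely the 0-outputs, and negating it yields F.

F(u, v, w) = ~((((~u & ~v) & w) | ((~u & v) & w)) | ((u & ~v) & ~w))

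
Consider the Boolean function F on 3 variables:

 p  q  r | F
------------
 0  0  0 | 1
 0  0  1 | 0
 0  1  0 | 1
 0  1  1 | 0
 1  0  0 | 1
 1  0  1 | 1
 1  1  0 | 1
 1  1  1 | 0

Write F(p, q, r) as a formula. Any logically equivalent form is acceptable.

There are just 3 zero rows: (0,0,1), (0,1,1), (1,1,1). Their minterms are ¬p·¬q·r, ¬p·q·r, p·q·r; the OR of those covers precisely the 0-outputs, and negating it yields F.

F(p, q, r) = not ((((not p and not q) and r) or ((not p and q) and r)) or ((p and q) and r))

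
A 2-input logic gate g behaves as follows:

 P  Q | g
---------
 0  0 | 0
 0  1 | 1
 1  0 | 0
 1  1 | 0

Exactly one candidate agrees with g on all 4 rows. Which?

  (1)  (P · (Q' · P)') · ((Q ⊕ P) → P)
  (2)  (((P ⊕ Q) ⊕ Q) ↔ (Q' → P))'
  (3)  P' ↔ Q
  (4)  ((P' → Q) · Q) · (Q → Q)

(1) fails at (0,1): the formula yields 0, g is 1.
(3) fails at (1,0): the formula yields 1, g is 0.
(4) fails at (1,1): the formula yields 1, g is 0.
(2) is the remaining candidate, and it agrees with g on all 4 inputs.

2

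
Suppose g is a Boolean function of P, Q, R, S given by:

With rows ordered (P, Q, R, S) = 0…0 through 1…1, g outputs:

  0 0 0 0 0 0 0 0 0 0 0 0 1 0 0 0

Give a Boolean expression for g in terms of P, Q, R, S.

g is 1 on exactly one input, (1,1,0,0), whose minterm is P·Q·¬R·¬S. So g is just that conjunction.

g(P, Q, R, S) = ((P and Q) and not R) and not S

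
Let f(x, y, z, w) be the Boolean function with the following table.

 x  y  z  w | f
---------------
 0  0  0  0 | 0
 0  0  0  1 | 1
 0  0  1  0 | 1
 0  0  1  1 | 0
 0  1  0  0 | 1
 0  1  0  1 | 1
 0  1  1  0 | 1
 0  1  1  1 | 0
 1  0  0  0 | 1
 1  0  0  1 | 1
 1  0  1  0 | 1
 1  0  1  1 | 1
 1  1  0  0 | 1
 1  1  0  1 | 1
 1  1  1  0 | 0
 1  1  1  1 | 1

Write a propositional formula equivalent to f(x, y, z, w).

f(x, y, z, w) = NOT ((((((NOT x AND NOT y) AND NOT z) AND NOT w) OR (((NOT x AND NOT y) AND z) AND w)) OR (((NOT x AND y) AND z) AND w)) OR (((x AND y) AND z) AND NOT w))

There are just 4 zero rows: (0,0,0,0), (0,0,1,1), (0,1,1,1), (1,1,1,0). Their minterms are ¬x·¬y·¬z·¬w, ¬x·¬y·z·w, ¬x·y·z·w, x·y·z·¬w; the OR of those covers precisely the 0-outputs, and negating it yields f.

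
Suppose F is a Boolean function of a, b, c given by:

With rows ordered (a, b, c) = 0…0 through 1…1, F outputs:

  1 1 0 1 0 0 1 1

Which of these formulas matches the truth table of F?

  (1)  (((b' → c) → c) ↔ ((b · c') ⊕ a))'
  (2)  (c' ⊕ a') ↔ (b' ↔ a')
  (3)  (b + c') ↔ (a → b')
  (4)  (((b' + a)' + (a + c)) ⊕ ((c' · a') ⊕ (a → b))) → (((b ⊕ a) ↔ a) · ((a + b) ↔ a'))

4

(1) fails at (0,1,0): the formula yields 1, F is 0.
(2) fails at (0,0,0): the formula yields 0, F is 1.
(3) fails at (0,0,1): the formula yields 0, F is 1.
Only (4) survives; checking it on all 8 rows confirms it matches F.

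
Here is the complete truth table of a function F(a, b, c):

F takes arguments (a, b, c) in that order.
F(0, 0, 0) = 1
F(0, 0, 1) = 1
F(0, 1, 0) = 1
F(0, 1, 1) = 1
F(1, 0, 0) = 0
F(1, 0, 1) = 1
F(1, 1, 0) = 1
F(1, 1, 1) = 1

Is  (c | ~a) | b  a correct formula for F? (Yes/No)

Yes

Evaluate (c | ~a) | b on each row and compare to F:
  a=0, b=0, c=0: formula gives 1, F = 1 ✓
  a=0, b=0, c=1: formula gives 1, F = 1 ✓
  a=0, b=1, c=0: formula gives 1, F = 1 ✓
  a=0, b=1, c=1: formula gives 1, F = 1 ✓
  a=1, b=0, c=0: formula gives 0, F = 0 ✓
  … (the remaining 3 rows also agree.)
Every row agrees, so the formula is equivalent.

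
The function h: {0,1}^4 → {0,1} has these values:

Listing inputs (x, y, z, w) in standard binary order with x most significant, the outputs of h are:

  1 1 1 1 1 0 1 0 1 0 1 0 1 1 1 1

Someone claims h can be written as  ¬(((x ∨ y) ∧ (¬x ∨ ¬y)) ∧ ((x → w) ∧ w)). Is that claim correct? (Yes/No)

Check the formula against h row by row:
  x=0, y=0, z=0, w=0: formula gives 1, h = 1 ✓
  x=0, y=0, z=0, w=1: formula gives 1, h = 1 ✓
  x=0, y=0, z=1, w=0: formula gives 1, h = 1 ✓
  x=0, y=0, z=1, w=1: formula gives 1, h = 1 ✓
  … (the remaining 12 rows also agree.)
Every row agrees, so the formula is equivalent.

Yes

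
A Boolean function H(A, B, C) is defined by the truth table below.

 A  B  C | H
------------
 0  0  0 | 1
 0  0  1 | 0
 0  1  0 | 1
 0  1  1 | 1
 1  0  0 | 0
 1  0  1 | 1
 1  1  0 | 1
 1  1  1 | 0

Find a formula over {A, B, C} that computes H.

There are just 3 zero rows: (0,0,1), (1,0,0), (1,1,1). Their minterms are ¬A·¬B·C, A·¬B·¬C, A·B·C; the OR of those covers precisely the 0-outputs, and negating it yields H.

H(A, B, C) = ¬((((¬A ∧ ¬B) ∧ C) ∨ ((A ∧ ¬B) ∧ ¬C)) ∨ ((A ∧ B) ∧ C))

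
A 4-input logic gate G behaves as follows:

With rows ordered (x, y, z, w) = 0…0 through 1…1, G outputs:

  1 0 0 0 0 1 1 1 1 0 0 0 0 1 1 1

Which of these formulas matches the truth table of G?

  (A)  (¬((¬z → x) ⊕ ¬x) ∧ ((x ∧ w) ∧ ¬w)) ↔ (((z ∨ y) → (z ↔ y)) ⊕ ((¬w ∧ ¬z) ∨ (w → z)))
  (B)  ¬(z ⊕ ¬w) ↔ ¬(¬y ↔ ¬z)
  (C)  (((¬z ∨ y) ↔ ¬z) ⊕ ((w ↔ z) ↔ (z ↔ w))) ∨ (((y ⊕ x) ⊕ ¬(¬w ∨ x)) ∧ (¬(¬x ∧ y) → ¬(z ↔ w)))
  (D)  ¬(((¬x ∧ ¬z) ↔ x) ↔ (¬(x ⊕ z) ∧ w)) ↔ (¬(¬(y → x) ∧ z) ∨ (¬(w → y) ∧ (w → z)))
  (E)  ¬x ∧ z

A

(B) disagrees with G on (0,0,1,0) (formula → 1, table → 0); rule it out.
(C) disagrees with G on (0,0,0,0) (formula → 0, table → 1); rule it out.
(D) disagrees with G on (0,0,0,0) (formula → 0, table → 1); rule it out.
(E) disagrees with G on (0,0,0,0) (formula → 0, table → 1); rule it out.
That leaves (A). Evaluating it on every row reproduces the table of G exactly.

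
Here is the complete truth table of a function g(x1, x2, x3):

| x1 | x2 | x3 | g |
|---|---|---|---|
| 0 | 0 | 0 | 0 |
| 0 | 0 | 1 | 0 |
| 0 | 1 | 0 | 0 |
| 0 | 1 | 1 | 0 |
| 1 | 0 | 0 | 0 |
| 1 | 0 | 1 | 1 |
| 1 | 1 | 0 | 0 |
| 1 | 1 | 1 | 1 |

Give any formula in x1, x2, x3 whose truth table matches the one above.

g(x1, x2, x3) = ((x1 ∧ ¬x2) ∧ x3) ∨ ((x1 ∧ x2) ∧ x3)

The 1-rows are (1,0,1), (1,1,1). Each contributes one minterm — x1·¬x2·x3; x1·x2·x3 — and their disjunction is a sum-of-products form of g.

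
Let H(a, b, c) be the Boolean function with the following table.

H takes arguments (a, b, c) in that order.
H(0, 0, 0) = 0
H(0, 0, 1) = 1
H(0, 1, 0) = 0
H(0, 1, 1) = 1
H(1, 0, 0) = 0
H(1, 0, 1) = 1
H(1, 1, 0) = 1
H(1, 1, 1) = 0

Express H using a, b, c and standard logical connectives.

H(a, b, c) = ((((a' · b') · c) + ((a' · b) · c)) + ((a · b') · c)) + ((a · b) · c')

The 1-rows are (0,0,1), (0,1,1), (1,0,1), (1,1,0). Each contributes one minterm — ¬a·¬b·c; ¬a·b·c; a·¬b·c; a·b·¬c — and their disjunction is a sum-of-products form of H.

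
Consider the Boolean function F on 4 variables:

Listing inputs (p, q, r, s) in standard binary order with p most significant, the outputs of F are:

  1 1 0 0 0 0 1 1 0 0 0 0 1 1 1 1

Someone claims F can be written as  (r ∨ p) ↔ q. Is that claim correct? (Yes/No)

Yes

Check the formula against F row by row:
  p=0, q=0, r=0, s=0: formula gives 1, F = 1 ✓
  p=0, q=0, r=0, s=1: formula gives 1, F = 1 ✓
  p=0, q=0, r=1, s=0: formula gives 0, F = 0 ✓
  p=0, q=0, r=1, s=1: formula gives 0, F = 0 ✓
  …and likewise for the remaining 12 rows.
Every row agrees, so the formula is equivalent.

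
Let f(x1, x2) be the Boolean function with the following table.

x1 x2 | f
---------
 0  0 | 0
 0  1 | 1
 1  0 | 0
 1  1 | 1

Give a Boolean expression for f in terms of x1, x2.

f(x1, x2) = (~x1 & x2) | (x1 & x2)

Collect the rows where f=1 — (0,1), (1,1) — and write one minterm per row: ¬x1·x2, x1·x2. Their union (logical OR) reproduces the table exactly.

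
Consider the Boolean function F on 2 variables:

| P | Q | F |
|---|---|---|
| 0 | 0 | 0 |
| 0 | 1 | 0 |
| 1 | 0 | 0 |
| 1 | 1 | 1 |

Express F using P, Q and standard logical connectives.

F(P, Q) = P & Q

Only row (1,1) gives 1. That row's minterm P·Q is F directly.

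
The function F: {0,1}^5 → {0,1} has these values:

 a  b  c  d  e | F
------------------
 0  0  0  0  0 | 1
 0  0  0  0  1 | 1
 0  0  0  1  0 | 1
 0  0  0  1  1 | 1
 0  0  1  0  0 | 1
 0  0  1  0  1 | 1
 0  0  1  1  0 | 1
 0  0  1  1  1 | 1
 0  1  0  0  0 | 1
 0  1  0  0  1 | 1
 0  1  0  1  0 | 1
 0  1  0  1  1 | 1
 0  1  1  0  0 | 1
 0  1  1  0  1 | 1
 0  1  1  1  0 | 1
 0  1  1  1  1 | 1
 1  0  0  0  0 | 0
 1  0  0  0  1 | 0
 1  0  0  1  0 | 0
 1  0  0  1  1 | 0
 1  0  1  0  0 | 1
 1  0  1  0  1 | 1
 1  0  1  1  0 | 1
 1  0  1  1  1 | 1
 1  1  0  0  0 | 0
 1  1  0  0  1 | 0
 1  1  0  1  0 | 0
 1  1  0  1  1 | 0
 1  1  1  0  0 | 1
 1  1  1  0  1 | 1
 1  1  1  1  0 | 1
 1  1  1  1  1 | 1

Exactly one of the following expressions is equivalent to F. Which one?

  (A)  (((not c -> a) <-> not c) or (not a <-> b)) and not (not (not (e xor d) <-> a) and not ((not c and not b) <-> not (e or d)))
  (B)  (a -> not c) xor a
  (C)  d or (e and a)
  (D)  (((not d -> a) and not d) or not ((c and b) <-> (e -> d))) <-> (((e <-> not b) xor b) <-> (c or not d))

B

(A) fails at (0,0,0,0,0): the formula yields 0, F is 1.
(C) fails at (0,0,0,0,0): the formula yields 0, F is 1.
(D) fails at (0,0,0,0,0): the formula yields 0, F is 1.
Only (B) survives; checking it on all 32 rows confirms it matches F.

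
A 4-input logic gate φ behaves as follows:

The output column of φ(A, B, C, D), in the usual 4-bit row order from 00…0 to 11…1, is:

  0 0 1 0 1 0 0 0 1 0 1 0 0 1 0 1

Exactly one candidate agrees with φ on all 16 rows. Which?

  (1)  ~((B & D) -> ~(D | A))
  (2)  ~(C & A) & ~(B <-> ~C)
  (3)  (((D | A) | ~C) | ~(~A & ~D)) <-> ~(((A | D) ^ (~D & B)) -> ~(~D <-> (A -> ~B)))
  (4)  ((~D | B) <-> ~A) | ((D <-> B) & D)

3

(1) fails at (0,0,1,0): the formula yields 0, φ is 1.
(2) fails at (0,0,0,0): the formula yields 1, φ is 0.
(4) fails at (0,0,0,0): the formula yields 1, φ is 0.
(3) is the remaining candidate, and it agrees with φ on all 16 inputs.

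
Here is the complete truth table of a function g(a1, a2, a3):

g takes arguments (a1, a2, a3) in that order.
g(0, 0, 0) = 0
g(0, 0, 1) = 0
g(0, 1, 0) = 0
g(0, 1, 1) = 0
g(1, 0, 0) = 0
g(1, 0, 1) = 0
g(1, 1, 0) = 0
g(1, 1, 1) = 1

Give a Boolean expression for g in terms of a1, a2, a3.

g(a1, a2, a3) = (a1 ∧ a2) ∧ a3

Only row (1,1,1) gives 1. That row's minterm a1·a2·a3 is g directly.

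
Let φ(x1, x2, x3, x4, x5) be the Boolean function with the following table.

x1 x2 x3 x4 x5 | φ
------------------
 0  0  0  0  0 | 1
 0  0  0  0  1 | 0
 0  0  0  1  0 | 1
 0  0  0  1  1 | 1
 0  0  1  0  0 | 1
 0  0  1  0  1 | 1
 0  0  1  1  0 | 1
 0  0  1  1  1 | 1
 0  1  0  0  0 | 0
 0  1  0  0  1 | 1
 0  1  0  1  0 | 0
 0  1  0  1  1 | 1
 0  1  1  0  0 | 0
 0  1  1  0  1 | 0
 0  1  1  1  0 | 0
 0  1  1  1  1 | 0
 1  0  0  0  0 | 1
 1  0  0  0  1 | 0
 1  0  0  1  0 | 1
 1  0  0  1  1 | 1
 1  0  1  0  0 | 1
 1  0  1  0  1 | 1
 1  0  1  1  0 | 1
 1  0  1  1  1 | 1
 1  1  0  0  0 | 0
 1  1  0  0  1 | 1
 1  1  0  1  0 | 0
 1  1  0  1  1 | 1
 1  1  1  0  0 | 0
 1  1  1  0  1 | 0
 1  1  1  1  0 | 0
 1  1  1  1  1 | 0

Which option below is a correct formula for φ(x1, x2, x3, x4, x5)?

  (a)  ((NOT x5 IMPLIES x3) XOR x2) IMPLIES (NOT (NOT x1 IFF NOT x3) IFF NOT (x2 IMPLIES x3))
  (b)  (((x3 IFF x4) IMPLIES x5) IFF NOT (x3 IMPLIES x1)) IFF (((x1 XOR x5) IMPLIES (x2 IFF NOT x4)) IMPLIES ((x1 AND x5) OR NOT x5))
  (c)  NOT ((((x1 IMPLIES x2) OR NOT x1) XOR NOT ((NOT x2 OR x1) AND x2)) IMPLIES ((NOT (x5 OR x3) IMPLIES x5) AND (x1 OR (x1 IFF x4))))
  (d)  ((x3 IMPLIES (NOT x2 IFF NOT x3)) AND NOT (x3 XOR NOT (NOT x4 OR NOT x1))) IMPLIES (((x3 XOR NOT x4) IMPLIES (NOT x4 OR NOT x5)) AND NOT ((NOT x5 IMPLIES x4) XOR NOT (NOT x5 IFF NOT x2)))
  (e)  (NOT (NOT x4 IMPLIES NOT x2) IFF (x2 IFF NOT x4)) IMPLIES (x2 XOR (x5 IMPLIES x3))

e

(a) fails at (0,0,0,0,1): the formula yields 1, φ is 0.
(b) fails at (0,0,0,1,0): the formula yields 0, φ is 1.
(c) fails at (0,0,0,0,0): the formula yields 0, φ is 1.
(d) fails at (0,0,0,0,1): the formula yields 1, φ is 0.
Only (e) survives; checking it on all 32 rows confirms it matches φ.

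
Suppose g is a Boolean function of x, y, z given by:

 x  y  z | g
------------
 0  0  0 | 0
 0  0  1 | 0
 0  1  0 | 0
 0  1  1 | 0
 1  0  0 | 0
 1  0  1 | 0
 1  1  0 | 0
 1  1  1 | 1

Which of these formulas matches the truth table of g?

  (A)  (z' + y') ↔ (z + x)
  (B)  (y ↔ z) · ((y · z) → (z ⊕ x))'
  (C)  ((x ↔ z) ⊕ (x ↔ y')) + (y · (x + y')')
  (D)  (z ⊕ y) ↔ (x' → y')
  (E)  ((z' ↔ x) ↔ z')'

B

(A): at (0,0,1) it gives 1, but g = 0 — eliminated.
(C): at (0,0,0) it gives 1, but g = 0 — eliminated.
(D): at (0,0,1) it gives 1, but g = 0 — eliminated.
(E): at (0,0,0) it gives 1, but g = 0 — eliminated.
That leaves (B). Evaluating it on every row reproduces the table of g exactly.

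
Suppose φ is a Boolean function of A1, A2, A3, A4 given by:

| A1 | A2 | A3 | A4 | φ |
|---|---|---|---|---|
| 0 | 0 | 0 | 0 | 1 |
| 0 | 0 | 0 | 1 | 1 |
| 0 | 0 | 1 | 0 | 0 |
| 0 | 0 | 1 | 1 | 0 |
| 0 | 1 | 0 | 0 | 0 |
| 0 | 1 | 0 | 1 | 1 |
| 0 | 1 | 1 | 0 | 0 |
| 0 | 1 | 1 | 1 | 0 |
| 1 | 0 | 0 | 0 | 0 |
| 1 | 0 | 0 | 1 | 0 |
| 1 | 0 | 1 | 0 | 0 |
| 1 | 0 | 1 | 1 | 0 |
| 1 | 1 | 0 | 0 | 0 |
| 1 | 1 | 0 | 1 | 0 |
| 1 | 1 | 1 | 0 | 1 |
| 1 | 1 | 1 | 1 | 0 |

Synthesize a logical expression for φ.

Collect the rows where φ=1 — (0,0,0,0), (0,0,0,1), (0,1,0,1), (1,1,1,0) — and write one minterm per row: ¬A1·¬A2·¬A3·¬A4, ¬A1·¬A2·¬A3·A4, ¬A1·A2·¬A3·A4, A1·A2·A3·¬A4. Their union (logical OR) reproduces the table exactly.

φ(A1, A2, A3, A4) = (((((~A1 & ~A2) & ~A3) & ~A4) | (((~A1 & ~A2) & ~A3) & A4)) | (((~A1 & A2) & ~A3) & A4)) | (((A1 & A2) & A3) & ~A4)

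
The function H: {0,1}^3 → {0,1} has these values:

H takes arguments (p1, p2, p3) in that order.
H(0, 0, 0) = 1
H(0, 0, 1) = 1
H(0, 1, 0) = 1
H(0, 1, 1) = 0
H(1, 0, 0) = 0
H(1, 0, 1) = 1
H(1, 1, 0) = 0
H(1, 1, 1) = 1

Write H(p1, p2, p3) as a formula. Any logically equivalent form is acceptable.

The 0-rows are (0,1,1), (1,0,0), (1,1,0). Take each as a conjunction (¬p1·p2·p3, p1·¬p2·¬p3, p1·p2·¬p3), form their disjunction, and complement — that gives a formula that is 1 everywhere H is.

H(p1, p2, p3) = not ((((not p1 and p2) and p3) or ((p1 and not p2) and not p3)) or ((p1 and p2) and not p3))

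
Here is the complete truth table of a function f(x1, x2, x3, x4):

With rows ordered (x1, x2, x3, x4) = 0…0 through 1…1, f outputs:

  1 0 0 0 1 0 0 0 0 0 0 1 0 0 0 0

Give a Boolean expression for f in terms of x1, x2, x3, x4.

f(x1, x2, x3, x4) = ((((x1' · x2') · x3') · x4') + (((x1' · x2) · x3') · x4')) + (((x1 · x2') · x3) · x4)

The 1-rows are (0,0,0,0), (0,1,0,0), (1,0,1,1). Each contributes one minterm — ¬x1·¬x2·¬x3·¬x4; ¬x1·x2·¬x3·¬x4; x1·¬x2·x3·x4 — and their disjunction is a sum-of-products form of f.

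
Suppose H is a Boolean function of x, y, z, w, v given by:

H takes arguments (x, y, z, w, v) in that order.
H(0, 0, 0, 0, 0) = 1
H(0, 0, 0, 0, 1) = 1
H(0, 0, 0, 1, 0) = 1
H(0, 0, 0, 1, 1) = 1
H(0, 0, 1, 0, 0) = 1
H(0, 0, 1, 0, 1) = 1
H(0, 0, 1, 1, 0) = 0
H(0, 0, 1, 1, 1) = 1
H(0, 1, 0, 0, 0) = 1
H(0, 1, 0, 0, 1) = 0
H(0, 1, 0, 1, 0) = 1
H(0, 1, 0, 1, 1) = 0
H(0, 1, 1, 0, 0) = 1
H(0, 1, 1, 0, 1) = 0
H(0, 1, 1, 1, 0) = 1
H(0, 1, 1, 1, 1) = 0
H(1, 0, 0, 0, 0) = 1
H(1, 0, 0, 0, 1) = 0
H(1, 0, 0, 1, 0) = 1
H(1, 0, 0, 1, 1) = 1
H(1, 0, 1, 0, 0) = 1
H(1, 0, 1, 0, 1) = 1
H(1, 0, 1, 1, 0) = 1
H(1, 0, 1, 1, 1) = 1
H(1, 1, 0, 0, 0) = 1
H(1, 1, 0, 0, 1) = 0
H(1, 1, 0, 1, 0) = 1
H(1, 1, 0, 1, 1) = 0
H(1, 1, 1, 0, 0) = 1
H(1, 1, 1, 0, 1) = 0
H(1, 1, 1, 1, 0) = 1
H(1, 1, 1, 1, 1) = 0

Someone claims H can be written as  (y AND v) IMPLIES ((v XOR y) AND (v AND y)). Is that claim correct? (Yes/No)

Check the formula against H row by row:
  x=0, y=0, z=0, w=0, v=0: formula gives 1, H = 1 ✓
  x=0, y=0, z=0, w=0, v=1: formula gives 1, H = 1 ✓
  x=0, y=0, z=0, w=1, v=0: formula gives 1, H = 1 ✓
  x=0, y=0, z=0, w=1, v=1: formula gives 1, H = 1 ✓
  …
  x=0, y=0, z=1, w=1, v=0: formula gives 1, but H = 0 ✗
Since they disagree at (0,0,1,1,0), the expression is not a correct formula for H.

No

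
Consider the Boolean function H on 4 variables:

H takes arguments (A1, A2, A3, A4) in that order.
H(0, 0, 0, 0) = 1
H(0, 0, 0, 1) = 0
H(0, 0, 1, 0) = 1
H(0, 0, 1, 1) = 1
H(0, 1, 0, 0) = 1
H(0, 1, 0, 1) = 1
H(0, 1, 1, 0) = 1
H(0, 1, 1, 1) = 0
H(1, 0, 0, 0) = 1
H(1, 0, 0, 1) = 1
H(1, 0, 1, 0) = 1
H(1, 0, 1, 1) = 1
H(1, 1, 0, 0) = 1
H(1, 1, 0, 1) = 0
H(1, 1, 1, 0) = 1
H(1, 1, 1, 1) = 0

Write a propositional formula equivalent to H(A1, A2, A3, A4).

There are just 4 zero rows: (0,0,0,1), (0,1,1,1), (1,1,0,1), (1,1,1,1). Their minterms are ¬A1·¬A2·¬A3·A4, ¬A1·A2·A3·A4, A1·A2·¬A3·A4, A1·A2·A3·A4; the OR of those covers precisely the 0-outputs, and negating it yields H.

H(A1, A2, A3, A4) = not ((((((not A1 and not A2) and not A3) and A4) or (((not A1 and A2) and A3) and A4)) or (((A1 and A2) and not A3) and A4)) or (((A1 and A2) and A3) and A4))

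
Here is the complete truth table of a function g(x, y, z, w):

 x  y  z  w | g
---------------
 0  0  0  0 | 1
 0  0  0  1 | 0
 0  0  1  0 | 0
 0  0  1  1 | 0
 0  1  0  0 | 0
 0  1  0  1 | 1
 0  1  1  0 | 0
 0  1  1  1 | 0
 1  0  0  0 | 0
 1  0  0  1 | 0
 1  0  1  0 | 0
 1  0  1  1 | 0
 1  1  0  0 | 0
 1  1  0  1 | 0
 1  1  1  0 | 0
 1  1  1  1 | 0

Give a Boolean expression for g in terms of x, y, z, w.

g(x, y, z, w) = (((~x & ~y) & ~z) & ~w) | (((~x & y) & ~z) & w)

Collect the rows where g=1 — (0,0,0,0), (0,1,0,1) — and write one minterm per row: ¬x·¬y·¬z·¬w, ¬x·y·¬z·w. Their union (logical OR) reproduces the table exactly.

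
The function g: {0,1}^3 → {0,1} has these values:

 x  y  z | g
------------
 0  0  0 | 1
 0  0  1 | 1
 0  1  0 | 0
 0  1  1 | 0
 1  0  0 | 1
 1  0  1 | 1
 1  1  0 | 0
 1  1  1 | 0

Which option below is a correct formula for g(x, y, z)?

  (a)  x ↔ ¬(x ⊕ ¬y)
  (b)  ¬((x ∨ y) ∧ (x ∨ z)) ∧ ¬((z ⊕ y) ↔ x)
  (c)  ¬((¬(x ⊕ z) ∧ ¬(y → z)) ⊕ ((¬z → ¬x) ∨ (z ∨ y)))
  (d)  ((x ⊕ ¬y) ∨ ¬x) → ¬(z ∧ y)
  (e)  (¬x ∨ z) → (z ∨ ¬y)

a

(b) fails at (0,0,0): the formula yields 0, g is 1.
(c) fails at (0,0,0): the formula yields 0, g is 1.
(d) fails at (0,1,0): the formula yields 1, g is 0.
(e) fails at (0,1,1): the formula yields 1, g is 0.
That leaves (a). Evaluating it on every row reproduces the table of g exactly.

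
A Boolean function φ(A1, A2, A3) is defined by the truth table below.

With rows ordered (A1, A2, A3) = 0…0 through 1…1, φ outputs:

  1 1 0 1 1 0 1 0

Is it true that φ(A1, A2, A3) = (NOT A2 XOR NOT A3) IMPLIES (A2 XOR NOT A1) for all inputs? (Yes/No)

Check the formula against φ row by row:
  A1=0, A2=0, A3=0: formula gives 1, φ = 1 ✓
  A1=0, A2=0, A3=1: formula gives 1, φ = 1 ✓
  A1=0, A2=1, A3=0: formula gives 0, φ = 0 ✓
  A1=0, A2=1, A3=1: formula gives 1, φ = 1 ✓
  A1=1, A2=0, A3=0: formula gives 1, φ = 1 ✓
  …
  A1=1, A2=1, A3=1: formula gives 1, but φ = 0 ✗
A single disagreement suffices: at (1,1,1) they differ, so the formula does not compute φ.

No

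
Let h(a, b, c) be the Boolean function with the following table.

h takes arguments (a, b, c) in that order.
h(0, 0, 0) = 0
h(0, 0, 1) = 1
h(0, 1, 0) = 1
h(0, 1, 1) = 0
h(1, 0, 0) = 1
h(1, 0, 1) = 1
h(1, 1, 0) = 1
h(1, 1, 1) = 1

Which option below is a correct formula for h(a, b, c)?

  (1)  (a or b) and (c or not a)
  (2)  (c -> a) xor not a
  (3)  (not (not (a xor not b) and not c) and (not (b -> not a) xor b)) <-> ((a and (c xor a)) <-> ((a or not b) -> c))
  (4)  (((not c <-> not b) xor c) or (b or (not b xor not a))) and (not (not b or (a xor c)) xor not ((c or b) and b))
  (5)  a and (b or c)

3

(1): at (0,0,1) it gives 0, but h = 1 — eliminated.
(2): at (0,1,0) it gives 0, but h = 1 — eliminated.
(4): at (0,0,0) it gives 1, but h = 0 — eliminated.
(5): at (0,0,1) it gives 0, but h = 1 — eliminated.
(3) is the remaining candidate, and it agrees with h on all 8 inputs.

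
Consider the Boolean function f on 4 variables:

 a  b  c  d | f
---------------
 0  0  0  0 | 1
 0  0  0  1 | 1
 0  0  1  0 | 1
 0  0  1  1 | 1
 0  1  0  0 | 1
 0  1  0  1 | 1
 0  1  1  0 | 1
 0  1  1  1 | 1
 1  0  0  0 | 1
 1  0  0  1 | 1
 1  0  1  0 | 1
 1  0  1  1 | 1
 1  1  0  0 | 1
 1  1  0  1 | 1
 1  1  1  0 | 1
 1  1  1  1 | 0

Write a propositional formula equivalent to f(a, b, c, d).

f(a, b, c, d) = not (((a and b) and c) and d)

f is 0 on exactly one input, (1,1,1,1), whose minterm is a·b·c·d. So f is the negation of that single conjunction.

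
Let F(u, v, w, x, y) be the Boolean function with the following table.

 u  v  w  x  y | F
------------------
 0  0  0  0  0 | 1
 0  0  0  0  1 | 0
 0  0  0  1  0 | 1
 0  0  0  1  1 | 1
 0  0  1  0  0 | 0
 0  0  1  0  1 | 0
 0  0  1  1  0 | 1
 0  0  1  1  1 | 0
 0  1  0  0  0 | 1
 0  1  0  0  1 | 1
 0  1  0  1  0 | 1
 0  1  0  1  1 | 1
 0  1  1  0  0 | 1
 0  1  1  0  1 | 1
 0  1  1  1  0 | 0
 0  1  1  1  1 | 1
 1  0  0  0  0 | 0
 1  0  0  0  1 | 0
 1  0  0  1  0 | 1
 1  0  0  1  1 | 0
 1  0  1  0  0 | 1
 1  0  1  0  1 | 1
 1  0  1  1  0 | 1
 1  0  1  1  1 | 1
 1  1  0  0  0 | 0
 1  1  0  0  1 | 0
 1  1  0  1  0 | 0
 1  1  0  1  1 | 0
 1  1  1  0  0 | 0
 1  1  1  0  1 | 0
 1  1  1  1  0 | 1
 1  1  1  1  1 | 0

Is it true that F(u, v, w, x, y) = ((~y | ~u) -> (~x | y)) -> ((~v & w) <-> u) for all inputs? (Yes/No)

Test each input against both F and the formula:
  u=0, v=0, w=0, x=0, y=0: formula gives 1, F = 1 ✓
  u=0, v=0, w=0, x=0, y=1: formula gives 1, but F = 0 ✗
Since they disagree at (0,0,0,0,1), the expression is not a correct formula for F.

No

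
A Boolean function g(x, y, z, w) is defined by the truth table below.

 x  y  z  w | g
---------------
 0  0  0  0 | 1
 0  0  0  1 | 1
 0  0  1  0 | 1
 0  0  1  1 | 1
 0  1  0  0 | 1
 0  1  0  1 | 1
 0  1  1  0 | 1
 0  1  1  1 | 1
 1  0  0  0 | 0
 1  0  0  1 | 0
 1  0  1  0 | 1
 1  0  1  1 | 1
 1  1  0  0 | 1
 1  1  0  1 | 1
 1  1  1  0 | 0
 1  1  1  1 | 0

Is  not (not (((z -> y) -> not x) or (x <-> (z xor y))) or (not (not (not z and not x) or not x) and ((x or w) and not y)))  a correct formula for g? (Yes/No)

Yes

Check the formula against g row by row:
  x=0, y=0, z=0, w=0: formula gives 1, g = 1 ✓
  x=0, y=0, z=0, w=1: formula gives 1, g = 1 ✓
  x=0, y=0, z=1, w=0: formula gives 1, g = 1 ✓
  x=0, y=0, z=1, w=1: formula gives 1, g = 1 ✓
  … (the remaining 12 rows also agree.)
Every row agrees, so the formula is equivalent.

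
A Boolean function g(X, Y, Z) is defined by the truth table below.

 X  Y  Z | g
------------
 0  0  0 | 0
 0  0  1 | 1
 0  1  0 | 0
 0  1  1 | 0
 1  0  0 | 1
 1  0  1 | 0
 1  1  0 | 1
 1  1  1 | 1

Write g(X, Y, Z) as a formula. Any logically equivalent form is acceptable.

The 1-rows are (0,0,1), (1,0,0), (1,1,0), (1,1,1). Each contributes one minterm — ¬X·¬Y·Z; X·¬Y·¬Z; X·Y·¬Z; X·Y·Z — and their disjunction is a sum-of-products form of g.

g(X, Y, Z) = ((((~X & ~Y) & Z) | ((X & ~Y) & ~Z)) | ((X & Y) & ~Z)) | ((X & Y) & Z)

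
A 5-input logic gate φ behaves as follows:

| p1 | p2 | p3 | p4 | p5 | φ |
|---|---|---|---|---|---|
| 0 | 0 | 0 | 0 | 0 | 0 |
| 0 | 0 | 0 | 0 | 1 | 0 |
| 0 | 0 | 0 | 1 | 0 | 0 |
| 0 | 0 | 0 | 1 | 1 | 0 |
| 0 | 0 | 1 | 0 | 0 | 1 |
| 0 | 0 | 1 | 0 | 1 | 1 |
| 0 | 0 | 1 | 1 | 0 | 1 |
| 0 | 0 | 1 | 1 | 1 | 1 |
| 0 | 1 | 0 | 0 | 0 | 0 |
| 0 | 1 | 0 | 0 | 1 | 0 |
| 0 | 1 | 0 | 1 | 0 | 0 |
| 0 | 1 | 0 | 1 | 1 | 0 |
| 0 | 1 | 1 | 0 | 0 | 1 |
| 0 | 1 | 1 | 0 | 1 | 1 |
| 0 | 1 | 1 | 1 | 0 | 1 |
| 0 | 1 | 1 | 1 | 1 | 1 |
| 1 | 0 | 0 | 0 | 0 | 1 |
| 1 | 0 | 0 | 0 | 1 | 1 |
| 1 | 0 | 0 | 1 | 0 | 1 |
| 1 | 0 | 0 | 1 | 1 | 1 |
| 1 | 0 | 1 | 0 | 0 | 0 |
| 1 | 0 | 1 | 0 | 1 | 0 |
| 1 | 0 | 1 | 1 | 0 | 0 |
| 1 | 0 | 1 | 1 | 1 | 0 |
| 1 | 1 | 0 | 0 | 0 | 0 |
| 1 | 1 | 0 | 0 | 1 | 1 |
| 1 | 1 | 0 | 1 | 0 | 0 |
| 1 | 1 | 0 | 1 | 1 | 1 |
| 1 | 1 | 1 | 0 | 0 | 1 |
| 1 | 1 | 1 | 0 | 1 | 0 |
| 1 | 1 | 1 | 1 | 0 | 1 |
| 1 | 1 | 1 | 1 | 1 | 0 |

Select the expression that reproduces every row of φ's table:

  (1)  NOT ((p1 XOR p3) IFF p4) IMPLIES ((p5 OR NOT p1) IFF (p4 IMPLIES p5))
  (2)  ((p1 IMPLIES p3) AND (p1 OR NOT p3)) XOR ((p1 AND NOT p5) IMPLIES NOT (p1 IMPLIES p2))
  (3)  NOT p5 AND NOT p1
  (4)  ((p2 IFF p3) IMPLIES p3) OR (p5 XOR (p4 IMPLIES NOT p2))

(1) disagrees with φ on (0,0,0,0,0) (formula → 1, table → 0); rule it out.
(3) disagrees with φ on (0,0,0,0,0) (formula → 1, table → 0); rule it out.
(4) disagrees with φ on (0,0,0,0,0) (formula → 1, table → 0); rule it out.
(2) is the remaining candidate, and it agrees with φ on all 32 inputs.

2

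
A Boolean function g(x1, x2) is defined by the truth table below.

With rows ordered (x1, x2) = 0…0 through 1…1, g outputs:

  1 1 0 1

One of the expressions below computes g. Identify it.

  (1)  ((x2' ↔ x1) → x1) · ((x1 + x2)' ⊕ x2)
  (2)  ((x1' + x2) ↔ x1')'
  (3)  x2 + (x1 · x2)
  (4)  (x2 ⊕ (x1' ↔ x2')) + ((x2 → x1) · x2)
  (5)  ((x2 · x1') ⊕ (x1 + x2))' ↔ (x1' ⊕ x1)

4

(1) disagrees with g on (0,1) (formula → 0, table → 1); rule it out.
(2) disagrees with g on (0,0) (formula → 0, table → 1); rule it out.
(3) disagrees with g on (0,0) (formula → 0, table → 1); rule it out.
(5) disagrees with g on (1,1) (formula → 0, table → 1); rule it out.
(4) is the remaining candidate, and it agrees with g on all 4 inputs.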